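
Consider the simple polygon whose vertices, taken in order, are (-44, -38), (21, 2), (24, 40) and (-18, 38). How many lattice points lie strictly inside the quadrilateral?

Using the shoelace formula, 2A = |((-44)·2 − 21·(-38)) + (21·40 − 24·2) + (24·38 − (-18)·40) + ((-18)·(-38) − (-44)·38)| = 5490, so the area is 2745.
Summing gcd(|Δx|,|Δy|) over the edges gives the boundary count: gcd(65,40) + gcd(3,38) + gcd(42,2) + gcd(26,76) = 5+1+2+2 = 10.
Pick's theorem gives I = A − B/2 + 1 = 2745 − 10/2 + 1 = 2741.

2741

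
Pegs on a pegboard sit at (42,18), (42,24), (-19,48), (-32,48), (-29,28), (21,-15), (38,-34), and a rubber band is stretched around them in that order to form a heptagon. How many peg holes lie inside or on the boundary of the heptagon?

The shoelace formula gives twice the area as |[42·24 − 42·18] + [42·48 − (-19)·24] + [(-19)·48 − (-32)·48] + [(-32)·28 − (-29)·48] + [(-29)·(-15) − 21·28] + [21·(-34) − 38·(-15)] + [38·18 − 42·(-34)]| = 5659, so the area is 2829.5.
Along each edge there are gcd(|Δx|,|Δy|)+1 lattice points, so counting each shared vertex once the boundary has gcd(0,6) + gcd(61,24) + gcd(13,0) + gcd(3,20) + gcd(50,43) + gcd(17,19) + gcd(4,52) = 6+1+13+1+1+1+4 = 27.
Pick's theorem gives I = A − B/2 + 1 = 2829.5 − 27/2 + 1 = 2817, so the closed region contains I + B = 2817 + 27 = 2844 lattice points.

2844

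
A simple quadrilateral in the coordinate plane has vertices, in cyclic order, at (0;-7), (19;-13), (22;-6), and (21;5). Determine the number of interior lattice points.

Using the shoelace formula, 2A = |[0·(-13) − 19·(-7)] + [19·(-6) − 22·(-13)] + [22·5 − 21·(-6)] + [21·(-7) − 0·5]| = 394, so the area is 197.
The number of boundary lattice points is Σ gcd(|Δx|,|Δy|) = gcd(19,6) + gcd(3,7) + gcd(1,11) + gcd(21,12) = 1+1+1+3 = 6.
Pick's theorem gives I = A − B/2 + 1 = 197 − 6/2 + 1 = 195.

195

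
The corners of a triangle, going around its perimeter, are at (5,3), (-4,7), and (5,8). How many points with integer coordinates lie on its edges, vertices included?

7

The number of boundary lattice points is Σ gcd(|Δx|,|Δy|) = gcd(9,4) + gcd(9,1) + gcd(0,5) = 1+1+5 = 7.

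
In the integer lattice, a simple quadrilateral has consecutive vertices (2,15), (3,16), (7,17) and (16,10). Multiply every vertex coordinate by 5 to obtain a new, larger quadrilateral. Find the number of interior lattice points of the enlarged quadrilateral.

691

Using the shoelace formula, 2A = |[2·16 − 3·15] + [3·17 − 7·16] + [7·10 − 16·17] + [16·15 − 2·10]| = 56, so the area is 28.
The number of boundary lattice points is Σ gcd(|Δx|,|Δy|) = gcd(1,1) + gcd(4,1) + gcd(9,7) + gcd(14,5) = 1+1+1+1 = 4.
Scaling by 5 multiplies the area by 5² = 25 (so the new area is 700) and multiplies the boundary lattice-point count by 5, giving 20.
By Pick's theorem, the interior count of the dilated polygon is 700 − 20/2 + 1 = 691.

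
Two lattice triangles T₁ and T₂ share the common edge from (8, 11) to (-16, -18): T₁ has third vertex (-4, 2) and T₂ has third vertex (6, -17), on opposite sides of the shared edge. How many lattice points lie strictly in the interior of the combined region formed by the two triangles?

369

The union is the simple quadrilateral with vertices (8, 11), (-4, 2), (-16, -18), (6, -17) in order.
Using the shoelace formula, 2A = |(8·2 − (-4)·11) + ((-4)·(-18) − (-16)·2) + ((-16)·(-17) − 6·(-18)) + (6·11 − 8·(-17))| = 746, so the area is 373.
Along each edge there are gcd(|Δx|,|Δy|)+1 lattice points, so counting each shared vertex once the boundary has gcd(12,9) + gcd(12,20) + gcd(22,1) + gcd(2,28) = 3+4+1+2 = 10.
By Pick's theorem I = A − B/2 + 1 = 373 − 10/2 + 1 = 369.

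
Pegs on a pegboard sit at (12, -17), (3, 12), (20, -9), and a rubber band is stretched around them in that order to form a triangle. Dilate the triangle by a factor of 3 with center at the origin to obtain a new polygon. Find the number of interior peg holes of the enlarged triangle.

1354

By the shoelace formula, twice the signed area is |[12·12 − 3·(-17)] + [3·(-9) − 20·12] + [20·(-17) − 12·(-9)]| = 304, so the area is 152.
Summing gcd(|Δx|,|Δy|) over the edges gives the boundary count: gcd(9,29) + gcd(17,21) + gcd(8,8) = 1+1+8 = 10.
Scaling by 3 multiplies the area by 3² = 9 (so the new area is 1368) and multiplies the boundary lattice-point count by 3, giving 30.
By Pick's theorem, the interior count of the dilated polygon is 1368 − 30/2 + 1 = 1354.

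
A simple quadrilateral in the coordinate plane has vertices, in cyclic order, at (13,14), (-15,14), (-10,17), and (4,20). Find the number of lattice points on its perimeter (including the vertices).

33

Summing gcd(|Δx|,|Δy|) over the edges gives the boundary count: gcd(28,0) + gcd(5,3) + gcd(14,3) + gcd(9,6) = 28+1+1+3 = 33.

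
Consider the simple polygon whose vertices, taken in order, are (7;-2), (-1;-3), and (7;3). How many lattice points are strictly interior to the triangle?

17

By the shoelace formula, twice the signed area is |(7·(-3) − (-1)·(-2)) + ((-1)·3 − 7·(-3)) + (7·(-2) − 7·3)| = 40, so the area is 20.
Summing gcd(|Δx|,|Δy|) over the edges gives the boundary count: gcd(8,1) + gcd(8,6) + gcd(0,5) = 1+2+5 = 8.
Pick's theorem gives I = A − B/2 + 1 = 20 − 8/2 + 1 = 17.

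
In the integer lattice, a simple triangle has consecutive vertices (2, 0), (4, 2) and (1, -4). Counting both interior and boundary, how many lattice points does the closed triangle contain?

By the shoelace formula, twice the signed area is |(2·2 − 4·0) + (4·(-4) − 1·2) + (1·0 − 2·(-4))| = 6, so the area is 3.
Along each edge there are gcd(|Δx|,|Δy|)+1 lattice points, so counting each shared vertex once the boundary has gcd(2,2) + gcd(3,6) + gcd(1,4) = 2+3+1 = 6.
Pick's theorem gives I = A − B/2 + 1 = 3 − 6/2 + 1 = 1, so the closed region contains I + B = 1 + 6 = 7 lattice points.

7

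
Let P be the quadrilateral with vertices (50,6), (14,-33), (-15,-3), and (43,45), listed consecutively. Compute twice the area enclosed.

4809

By the shoelace formula, twice the signed area is |[50·(-33) − 14·6] + [14·(-3) − (-15)·(-33)] + [(-15)·45 − 43·(-3)] + [43·6 − 50·45]| = 4809, so the area is 4809/2.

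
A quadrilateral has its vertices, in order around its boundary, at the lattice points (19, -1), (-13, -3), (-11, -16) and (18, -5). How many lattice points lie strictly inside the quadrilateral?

261

By the shoelace formula, twice the signed area is |(19·(-3) − (-13)·(-1)) + ((-13)·(-16) − (-11)·(-3)) + ((-11)·(-5) − 18·(-16)) + (18·(-1) − 19·(-5))| = 525, so the area is 262.5.
Along each edge there are gcd(|Δx|,|Δy|)+1 lattice points, so counting each shared vertex once the boundary has gcd(32,2) + gcd(2,13) + gcd(29,11) + gcd(1,4) = 2+1+1+1 = 5.
By Pick's theorem A = I + B/2 − 1, so I = 262.5 − 5/2 + 1 = 261.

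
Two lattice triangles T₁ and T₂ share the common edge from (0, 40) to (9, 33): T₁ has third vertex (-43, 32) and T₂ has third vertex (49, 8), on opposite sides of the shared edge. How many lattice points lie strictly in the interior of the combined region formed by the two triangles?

The union is the simple quadrilateral with vertices (0, 40), (-43, 32), (9, 33), (49, 8) in order.
By the shoelace formula, twice the signed area is |(0·32 − (-43)·40) + ((-43)·33 − 9·32) + (9·8 − 49·33) + (49·40 − 0·8)| = 428, so the area is 214.
The number of boundary lattice points is Σ gcd(|Δx|,|Δy|) = gcd(43,8) + gcd(52,1) + gcd(40,25) + gcd(49,32) = 1+1+5+1 = 8.
By Pick's theorem I = A − B/2 + 1 = 214 − 8/2 + 1 = 211.

211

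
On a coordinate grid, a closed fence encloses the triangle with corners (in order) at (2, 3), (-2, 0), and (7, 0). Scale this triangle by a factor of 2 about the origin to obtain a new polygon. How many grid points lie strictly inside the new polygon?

44

By the shoelace formula, twice the signed area is |(2·0 − (-2)·3) + ((-2)·0 − 7·0) + (7·3 − 2·0)| = 27, so the area is 13.5.
Summing gcd(|Δx|,|Δy|) over the edges gives the boundary count: gcd(4,3) + gcd(9,0) + gcd(5,3) = 1+9+1 = 11.
Scaling by 2 multiplies the area by 2² = 4 (so the new area is 54) and multiplies the boundary lattice-point count by 2, giving 22.
By Pick's theorem, the interior count of the dilated polygon is 54 − 22/2 + 1 = 44.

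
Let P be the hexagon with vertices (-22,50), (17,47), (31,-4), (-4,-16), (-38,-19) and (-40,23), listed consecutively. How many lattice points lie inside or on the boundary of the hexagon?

3800

Using the shoelace formula, 2A = |[(-22)·47 − 17·50] + [17·(-4) − 31·47] + [31·(-16) − (-4)·(-4)] + [(-4)·(-19) − (-38)·(-16)] + [(-38)·23 − (-40)·(-19)] + [(-40)·50 − (-22)·23]| = 7581, so the area is 7581/2.
Summing gcd(|Δx|,|Δy|) over the edges gives the boundary count: gcd(39,3) + gcd(14,51) + gcd(35,12) + gcd(34,3) + gcd(2,42) + gcd(18,27) = 3+1+1+1+2+9 = 17.
Pick's theorem gives I = A − B/2 + 1 = 7581/2 − 17/2 + 1 = 3783, so the closed region contains I + B = 3783 + 17 = 3800 lattice points.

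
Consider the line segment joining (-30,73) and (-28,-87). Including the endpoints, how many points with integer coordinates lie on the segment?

3

The number of lattice points on a segment between lattice points is gcd(|Δx|,|Δy|) + 1 = gcd(2,160) + 1 = 2 + 1 = 3.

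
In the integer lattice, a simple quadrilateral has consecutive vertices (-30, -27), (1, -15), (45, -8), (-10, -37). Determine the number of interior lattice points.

Using the shoelace formula, 2A = |[(-30)·(-15) − 1·(-27)] + [1·(-8) − 45·(-15)] + [45·(-37) − (-10)·(-8)] + [(-10)·(-27) − (-30)·(-37)]| = 1441, so the area is 720.5.
Summing gcd(|Δx|,|Δy|) over the edges gives the boundary count: gcd(31,12) + gcd(44,7) + gcd(55,29) + gcd(20,10) = 1+1+1+10 = 13.
By Pick's theorem A = I + B/2 − 1, so I = 720.5 − 13/2 + 1 = 715.

715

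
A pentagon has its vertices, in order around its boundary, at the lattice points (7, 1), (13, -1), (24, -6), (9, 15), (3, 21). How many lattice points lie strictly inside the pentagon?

Using the shoelace formula, 2A = |[7·(-1) − 13·1] + [13·(-6) − 24·(-1)] + [24·15 − 9·(-6)] + [9·21 − 3·15] + [3·1 − 7·21]| = 340, so the area is 170.
The number of boundary lattice points is Σ gcd(|Δx|,|Δy|) = gcd(6,2) + gcd(11,5) + gcd(15,21) + gcd(6,6) + gcd(4,20) = 2+1+3+6+4 = 16.
By Pick's theorem A = I + B/2 − 1, so I = 170 − 16/2 + 1 = 163.

163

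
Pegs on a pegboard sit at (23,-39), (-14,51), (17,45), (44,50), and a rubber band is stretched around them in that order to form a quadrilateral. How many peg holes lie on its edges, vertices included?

Summing gcd(|Δx|,|Δy|) over the edges gives the boundary count: gcd(37,90) + gcd(31,6) + gcd(27,5) + gcd(21,89) = 1+1+1+1 = 4.

4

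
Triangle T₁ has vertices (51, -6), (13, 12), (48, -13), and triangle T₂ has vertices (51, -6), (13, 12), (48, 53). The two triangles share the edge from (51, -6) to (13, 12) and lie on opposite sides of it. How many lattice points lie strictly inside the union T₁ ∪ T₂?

The union is the simple quadrilateral with vertices (51, -6), (48, -13), (13, 12), (48, 53) in order.
Using the shoelace formula, 2A = |(51·(-13) − 48·(-6)) + (48·12 − 13·(-13)) + (13·53 − 48·12) + (48·(-6) − 51·53)| = 2508, so the area is 1254.
The number of boundary lattice points is Σ gcd(|Δx|,|Δy|) = gcd(3,7) + gcd(35,25) + gcd(35,41) + gcd(3,59) = 1+5+1+1 = 8.
By Pick's theorem I = A − B/2 + 1 = 1254 − 8/2 + 1 = 1251.

1251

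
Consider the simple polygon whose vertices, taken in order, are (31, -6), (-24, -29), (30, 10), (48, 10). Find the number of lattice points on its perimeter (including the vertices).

Summing gcd(|Δx|,|Δy|) over the edges gives the boundary count: gcd(55,23) + gcd(54,39) + gcd(18,0) + gcd(17,16) = 1+3+18+1 = 23.

23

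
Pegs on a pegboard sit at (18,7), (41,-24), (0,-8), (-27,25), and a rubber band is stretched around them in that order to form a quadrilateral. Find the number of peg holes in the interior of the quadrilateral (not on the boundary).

945

The shoelace formula gives twice the area as |[18·(-24) − 41·7] + [41·(-8) − 0·(-24)] + [0·25 − (-27)·(-8)] + [(-27)·7 − 18·25]| = 1902, so the area is 951.
The number of boundary lattice points is Σ gcd(|Δx|,|Δy|) = gcd(23,31) + gcd(41,16) + gcd(27,33) + gcd(45,18) = 1+1+3+9 = 14.
By Pick's theorem A = I + B/2 − 1, so I = 951 − 14/2 + 1 = 945.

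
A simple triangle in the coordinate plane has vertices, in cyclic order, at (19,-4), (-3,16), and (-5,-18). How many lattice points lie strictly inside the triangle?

By the shoelace formula, twice the signed area is |(19·16 − (-3)·(-4)) + ((-3)·(-18) − (-5)·16) + ((-5)·(-4) − 19·(-18))| = 788, so the area is 394.
Along each edge there are gcd(|Δx|,|Δy|)+1 lattice points, so counting each shared vertex once the boundary has gcd(22,20) + gcd(2,34) + gcd(24,14) = 2+2+2 = 6.
By Pick's theorem A = I + B/2 − 1, so I = 394 − 6/2 + 1 = 392.

392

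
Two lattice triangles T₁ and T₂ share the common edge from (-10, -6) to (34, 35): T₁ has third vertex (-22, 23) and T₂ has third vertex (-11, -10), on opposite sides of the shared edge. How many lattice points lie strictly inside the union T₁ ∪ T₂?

927

The union is the simple quadrilateral with vertices (-10, -6), (-22, 23), (34, 35), (-11, -10) in order.
Using the shoelace formula, 2A = |[(-10)·23 − (-22)·(-6)] + [(-22)·35 − 34·23] + [34·(-10) − (-11)·35] + [(-11)·(-6) − (-10)·(-10)]| = 1903, so the area is 1903/2.
Along each edge there are gcd(|Δx|,|Δy|)+1 lattice points, so counting each shared vertex once the boundary has gcd(12,29) + gcd(56,12) + gcd(45,45) + gcd(1,4) = 1+4+45+1 = 51.
By Pick's theorem I = A − B/2 + 1 = 1903/2 − 51/2 + 1 = 927.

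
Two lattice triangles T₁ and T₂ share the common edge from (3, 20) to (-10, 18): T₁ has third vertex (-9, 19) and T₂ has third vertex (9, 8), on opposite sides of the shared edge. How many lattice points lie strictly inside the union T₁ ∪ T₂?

The union is the simple quadrilateral with vertices (3, 20), (-9, 19), (-10, 18), (9, 8) in order.
Using the shoelace formula, 2A = |(3·19 − (-9)·20) + ((-9)·18 − (-10)·19) + ((-10)·8 − 9·18) + (9·20 − 3·8)| = 179, so the area is 89.5.
Along each edge there are gcd(|Δx|,|Δy|)+1 lattice points, so counting each shared vertex once the boundary has gcd(12,1) + gcd(1,1) + gcd(19,10) + gcd(6,12) = 1+1+1+6 = 9.
By Pick's theorem I = A − B/2 + 1 = 89.5 − 9/2 + 1 = 86.

86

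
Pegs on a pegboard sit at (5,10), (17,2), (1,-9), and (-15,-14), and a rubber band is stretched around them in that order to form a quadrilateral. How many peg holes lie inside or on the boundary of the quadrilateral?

The shoelace formula gives twice the area as |(5·2 − 17·10) + (17·(-9) − 1·2) + (1·(-14) − (-15)·(-9)) + ((-15)·10 − 5·(-14))| = 544, so the area is 272.
Summing gcd(|Δx|,|Δy|) over the edges gives the boundary count: gcd(12,8) + gcd(16,11) + gcd(16,5) + gcd(20,24) = 4+1+1+4 = 10.
Pick's theorem gives I = A − B/2 + 1 = 272 − 10/2 + 1 = 268, so the closed region contains I + B = 268 + 10 = 278 lattice points.

278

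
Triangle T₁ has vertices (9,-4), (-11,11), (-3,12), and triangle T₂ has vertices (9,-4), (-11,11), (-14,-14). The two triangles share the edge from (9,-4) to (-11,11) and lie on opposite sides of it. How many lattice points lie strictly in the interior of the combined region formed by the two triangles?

340

The union is the simple quadrilateral with vertices (9,-4), (-3,12), (-11,11), (-14,-14) in order.
Using the shoelace formula, 2A = |(9·12 − (-3)·(-4)) + ((-3)·11 − (-11)·12) + ((-11)·(-14) − (-14)·11) + ((-14)·(-4) − 9·(-14))| = 685, so the area is 685/2.
Along each edge there are gcd(|Δx|,|Δy|)+1 lattice points, so counting each shared vertex once the boundary has gcd(12,16) + gcd(8,1) + gcd(3,25) + gcd(23,10) = 4+1+1+1 = 7.
By Pick's theorem I = A − B/2 + 1 = 685/2 − 7/2 + 1 = 340.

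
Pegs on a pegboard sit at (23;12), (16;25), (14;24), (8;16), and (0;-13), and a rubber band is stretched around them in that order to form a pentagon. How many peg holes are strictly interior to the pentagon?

Using the shoelace formula, 2A = |(23·25 − 16·12) + (16·24 − 14·25) + (14·16 − 8·24) + (8·(-13) − 0·16) + (0·12 − 23·(-13))| = 644, so the area is 322.
The number of boundary lattice points is Σ gcd(|Δx|,|Δy|) = gcd(7,13) + gcd(2,1) + gcd(6,8) + gcd(8,29) + gcd(23,25) = 1+1+2+1+1 = 6.
Pick's theorem gives I = A − B/2 + 1 = 322 − 6/2 + 1 = 320.

320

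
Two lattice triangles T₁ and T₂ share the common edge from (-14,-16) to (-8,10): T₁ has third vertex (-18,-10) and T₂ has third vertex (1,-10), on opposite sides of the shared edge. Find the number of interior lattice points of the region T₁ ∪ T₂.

240

The union is the simple quadrilateral with vertices (-14,-16), (-18,-10), (-8,10), (1,-10) in order.
By the shoelace formula, twice the signed area is |((-14)·(-10) − (-18)·(-16)) + ((-18)·10 − (-8)·(-10)) + ((-8)·(-10) − 1·10) + (1·(-16) − (-14)·(-10))| = 494, so the area is 247.
Summing gcd(|Δx|,|Δy|) over the edges gives the boundary count: gcd(4,6) + gcd(10,20) + gcd(9,20) + gcd(15,6) = 2+10+1+3 = 16.
By Pick's theorem I = A − B/2 + 1 = 247 − 16/2 + 1 = 240.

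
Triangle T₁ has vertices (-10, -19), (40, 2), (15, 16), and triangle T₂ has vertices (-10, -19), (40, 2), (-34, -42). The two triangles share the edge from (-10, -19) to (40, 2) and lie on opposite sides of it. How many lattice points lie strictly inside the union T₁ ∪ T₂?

The union is the simple quadrilateral with vertices (-10, -19), (15, 16), (40, 2), (-34, -42) in order.
Using the shoelace formula, 2A = |[(-10)·16 − 15·(-19)] + [15·2 − 40·16] + [40·(-42) − (-34)·2] + [(-34)·(-19) − (-10)·(-42)]| = 1871, so the area is 935.5.
The number of boundary lattice points is Σ gcd(|Δx|,|Δy|) = gcd(25,35) + gcd(25,14) + gcd(74,44) + gcd(24,23) = 5+1+2+1 = 9.
By Pick's theorem I = A − B/2 + 1 = 935.5 − 9/2 + 1 = 932.

932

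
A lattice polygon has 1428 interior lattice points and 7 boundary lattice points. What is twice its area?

Pick's theorem states A = I + B/2 − 1, so A = 1428 + 7/2 − 1 = 2861/2.
Hence 2A = 2861.

2861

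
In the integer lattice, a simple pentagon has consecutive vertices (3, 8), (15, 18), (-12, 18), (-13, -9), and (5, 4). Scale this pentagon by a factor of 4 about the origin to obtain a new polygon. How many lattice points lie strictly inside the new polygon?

The shoelace formula gives twice the area as |[3·18 − 15·8] + [15·18 − (-12)·18] + [(-12)·(-9) − (-13)·18] + [(-13)·4 − 5·(-9)] + [5·8 − 3·4]| = 783, so the area is 391.5.
The number of boundary lattice points is Σ gcd(|Δx|,|Δy|) = gcd(12,10) + gcd(27,0) + gcd(1,27) + gcd(18,13) + gcd(2,4) = 2+27+1+1+2 = 33.
Scaling by 4 multiplies the area by 4² = 16 (so the new area is 6264) and multiplies the boundary lattice-point count by 4, giving 132.
By Pick's theorem, the interior count of the dilated polygon is 6264 − 132/2 + 1 = 6199.

6199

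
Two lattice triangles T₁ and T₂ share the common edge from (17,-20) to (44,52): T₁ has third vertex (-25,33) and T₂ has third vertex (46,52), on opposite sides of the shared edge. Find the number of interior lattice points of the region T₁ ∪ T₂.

The union is the simple quadrilateral with vertices (17,-20), (-25,33), (44,52), (46,52) in order.
The shoelace formula gives twice the area as |[17·33 − (-25)·(-20)] + [(-25)·52 − 44·33] + [44·52 − 46·52] + [46·(-20) − 17·52]| = 4599, so the area is 4599/2.
The number of boundary lattice points is Σ gcd(|Δx|,|Δy|) = gcd(42,53) + gcd(69,19) + gcd(2,0) + gcd(29,72) = 1+1+2+1 = 5.
By Pick's theorem I = A − B/2 + 1 = 4599/2 − 5/2 + 1 = 2298.

2298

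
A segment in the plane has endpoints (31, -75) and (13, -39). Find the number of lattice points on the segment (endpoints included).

19

The number of lattice points on a segment between lattice points is gcd(|Δx|,|Δy|) + 1 = gcd(18,36) + 1 = 18 + 1 = 19.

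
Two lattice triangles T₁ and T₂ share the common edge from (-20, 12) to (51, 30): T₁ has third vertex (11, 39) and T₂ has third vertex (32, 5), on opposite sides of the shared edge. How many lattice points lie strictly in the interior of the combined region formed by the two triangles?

The union is the simple quadrilateral with vertices (-20, 12), (11, 39), (51, 30), (32, 5) in order.
The shoelace formula gives twice the area as |[(-20)·39 − 11·12] + [11·30 − 51·39] + [51·5 − 32·30] + [32·12 − (-20)·5]| = 2792, so the area is 1396.
Along each edge there are gcd(|Δx|,|Δy|)+1 lattice points, so counting each shared vertex once the boundary has gcd(31,27) + gcd(40,9) + gcd(19,25) + gcd(52,7) = 1+1+1+1 = 4.
By Pick's theorem I = A − B/2 + 1 = 1396 − 4/2 + 1 = 1395.

1395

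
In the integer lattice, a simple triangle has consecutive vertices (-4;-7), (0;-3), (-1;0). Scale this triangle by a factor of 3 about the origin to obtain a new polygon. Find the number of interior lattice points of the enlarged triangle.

By the shoelace formula, twice the signed area is |((-4)·(-3) − 0·(-7)) + (0·0 − (-1)·(-3)) + ((-1)·(-7) − (-4)·0)| = 16, so the area is 8.
Along each edge there are gcd(|Δx|,|Δy|)+1 lattice points, so counting each shared vertex once the boundary has gcd(4,4) + gcd(1,3) + gcd(3,7) = 4+1+1 = 6.
Scaling by 3 multiplies the area by 3² = 9 (so the new area is 72) and multiplies the boundary lattice-point count by 3, giving 18.
By Pick's theorem, the interior count of the dilated polygon is 72 − 18/2 + 1 = 64.

64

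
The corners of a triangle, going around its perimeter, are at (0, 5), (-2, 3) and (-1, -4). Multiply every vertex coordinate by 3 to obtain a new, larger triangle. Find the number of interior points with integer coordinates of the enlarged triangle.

By the shoelace formula, twice the signed area is |(0·3 − (-2)·5) + ((-2)·(-4) − (-1)·3) + ((-1)·5 − 0·(-4))| = 16, so the area is 8.
Summing gcd(|Δx|,|Δy|) over the edges gives the boundary count: gcd(2,2) + gcd(1,7) + gcd(1,9) = 2+1+1 = 4.
Scaling by 3 multiplies the area by 3² = 9 (so the new area is 72) and multiplies the boundary lattice-point count by 3, giving 12.
By Pick's theorem, the interior count of the dilated polygon is 72 − 12/2 + 1 = 67.

67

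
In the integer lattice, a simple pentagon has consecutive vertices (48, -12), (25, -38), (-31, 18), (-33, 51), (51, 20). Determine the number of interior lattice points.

4007

Using the shoelace formula, 2A = |[48·(-38) − 25·(-12)] + [25·18 − (-31)·(-38)] + [(-31)·51 − (-33)·18] + [(-33)·20 − 51·51] + [51·(-12) − 48·20]| = 8072, so the area is 4036.
Along each edge there are gcd(|Δx|,|Δy|)+1 lattice points, so counting each shared vertex once the boundary has gcd(23,26) + gcd(56,56) + gcd(2,33) + gcd(84,31) + gcd(3,32) = 1+56+1+1+1 = 60.
By Pick's theorem A = I + B/2 − 1, so I = 4036 − 60/2 + 1 = 4007.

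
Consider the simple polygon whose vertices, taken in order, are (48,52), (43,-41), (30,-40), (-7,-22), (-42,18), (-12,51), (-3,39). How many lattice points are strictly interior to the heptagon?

The shoelace formula gives twice the area as |[48·(-41) − 43·52] + [43·(-40) − 30·(-41)] + [30·(-22) − (-7)·(-40)] + [(-7)·18 − (-42)·(-22)] + [(-42)·51 − (-12)·18] + [(-12)·39 − (-3)·51] + [(-3)·52 − 48·39]| = 10953, so the area is 5476.5.
Summing gcd(|Δx|,|Δy|) over the edges gives the boundary count: gcd(5,93) + gcd(13,1) + gcd(37,18) + gcd(35,40) + gcd(30,33) + gcd(9,12) + gcd(51,13) = 1+1+1+5+3+3+1 = 15.
Pick's theorem gives I = A − B/2 + 1 = 5476.5 − 15/2 + 1 = 5470.

5470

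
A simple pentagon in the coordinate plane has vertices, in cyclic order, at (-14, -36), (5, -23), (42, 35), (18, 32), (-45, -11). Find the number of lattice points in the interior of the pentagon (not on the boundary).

By the shoelace formula, twice the signed area is |((-14)·(-23) − 5·(-36)) + (5·35 − 42·(-23)) + (42·32 − 18·35) + (18·(-11) − (-45)·32) + ((-45)·(-36) − (-14)·(-11))| = 5065, so the area is 2532.5.
Summing gcd(|Δx|,|Δy|) over the edges gives the boundary count: gcd(19,13) + gcd(37,58) + gcd(24,3) + gcd(63,43) + gcd(31,25) = 1+1+3+1+1 = 7.
Pick's theorem gives I = A − B/2 + 1 = 2532.5 − 7/2 + 1 = 2530.

2530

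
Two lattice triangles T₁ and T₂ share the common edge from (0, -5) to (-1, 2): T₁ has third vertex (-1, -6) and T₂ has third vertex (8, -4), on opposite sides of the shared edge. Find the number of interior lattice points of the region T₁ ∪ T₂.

The union is the simple quadrilateral with vertices (0, -5), (-1, -6), (-1, 2), (8, -4) in order.
By the shoelace formula, twice the signed area is |(0·(-6) − (-1)·(-5)) + ((-1)·2 − (-1)·(-6)) + ((-1)·(-4) − 8·2) + (8·(-5) − 0·(-4))| = 65, so the area is 65/2.
The number of boundary lattice points is Σ gcd(|Δx|,|Δy|) = gcd(1,1) + gcd(0,8) + gcd(9,6) + gcd(8,1) = 1+8+3+1 = 13.
By Pick's theorem I = A − B/2 + 1 = 65/2 − 13/2 + 1 = 27.

27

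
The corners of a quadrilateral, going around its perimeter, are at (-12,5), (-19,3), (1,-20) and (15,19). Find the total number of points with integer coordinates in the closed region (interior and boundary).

The shoelace formula gives twice the area as |((-12)·3 − (-19)·5) + ((-19)·(-20) − 1·3) + (1·19 − 15·(-20)) + (15·5 − (-12)·19)| = 1058, so the area is 529.
The number of boundary lattice points is Σ gcd(|Δx|,|Δy|) = gcd(7,2) + gcd(20,23) + gcd(14,39) + gcd(27,14) = 1+1+1+1 = 4.
Pick's theorem gives I = A − B/2 + 1 = 529 − 4/2 + 1 = 528, so the closed region contains I + B = 528 + 4 = 532 lattice points.

532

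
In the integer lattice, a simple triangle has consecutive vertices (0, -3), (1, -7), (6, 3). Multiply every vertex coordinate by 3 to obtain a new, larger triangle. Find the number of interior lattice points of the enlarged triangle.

By the shoelace formula, twice the signed area is |(0·(-7) − 1·(-3)) + (1·3 − 6·(-7)) + (6·(-3) − 0·3)| = 30, so the area is 15.
Summing gcd(|Δx|,|Δy|) over the edges gives the boundary count: gcd(1,4) + gcd(5,10) + gcd(6,6) = 1+5+6 = 12.
Scaling by 3 multiplies the area by 3² = 9 (so the new area is 135) and multiplies the boundary lattice-point count by 3, giving 36.
By Pick's theorem, the interior count of the dilated polygon is 135 − 36/2 + 1 = 118.

118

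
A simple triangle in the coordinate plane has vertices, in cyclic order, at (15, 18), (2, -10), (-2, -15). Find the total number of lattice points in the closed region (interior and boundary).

26

By the shoelace formula, twice the signed area is |[15·(-10) − 2·18] + [2·(-15) − (-2)·(-10)] + [(-2)·18 − 15·(-15)]| = 47, so the area is 23.5.
The number of boundary lattice points is Σ gcd(|Δx|,|Δy|) = gcd(13,28) + gcd(4,5) + gcd(17,33) = 1+1+1 = 3.
Pick's theorem gives I = A − B/2 + 1 = 23.5 − 3/2 + 1 = 23, so the closed region contains I + B = 23 + 3 = 26 lattice points.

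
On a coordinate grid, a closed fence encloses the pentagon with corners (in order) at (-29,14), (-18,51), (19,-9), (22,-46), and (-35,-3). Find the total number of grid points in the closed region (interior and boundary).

2485

Using the shoelace formula, 2A = |((-29)·51 − (-18)·14) + ((-18)·(-9) − 19·51) + (19·(-46) − 22·(-9)) + (22·(-3) − (-35)·(-46)) + ((-35)·14 − (-29)·(-3))| = 4963, so the area is 2481.5.
Along each edge there are gcd(|Δx|,|Δy|)+1 lattice points, so counting each shared vertex once the boundary has gcd(11,37) + gcd(37,60) + gcd(3,37) + gcd(57,43) + gcd(6,17) = 1+1+1+1+1 = 5.
Pick's theorem gives I = A − B/2 + 1 = 2481.5 − 5/2 + 1 = 2480, so the closed region contains I + B = 2480 + 5 = 2485 lattice points.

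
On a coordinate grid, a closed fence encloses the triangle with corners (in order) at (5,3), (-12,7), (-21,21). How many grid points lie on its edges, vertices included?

4

The number of boundary lattice points is Σ gcd(|Δx|,|Δy|) = gcd(17,4) + gcd(9,14) + gcd(26,18) = 1+1+2 = 4.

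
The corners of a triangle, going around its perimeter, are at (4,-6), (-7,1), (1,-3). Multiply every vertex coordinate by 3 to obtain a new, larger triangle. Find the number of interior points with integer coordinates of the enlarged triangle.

Using the shoelace formula, 2A = |[4·1 − (-7)·(-6)] + [(-7)·(-3) − 1·1] + [1·(-6) − 4·(-3)]| = 12, so the area is 6.
Summing gcd(|Δx|,|Δy|) over the edges gives the boundary count: gcd(11,7) + gcd(8,4) + gcd(3,3) = 1+4+3 = 8.
Scaling by 3 multiplies the area by 3² = 9 (so the new area is 54) and multiplies the boundary lattice-point count by 3, giving 24.
By Pick's theorem, the interior count of the dilated polygon is 54 − 24/2 + 1 = 43.

43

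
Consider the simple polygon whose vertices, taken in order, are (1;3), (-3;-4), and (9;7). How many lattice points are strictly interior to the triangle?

18

The shoelace formula gives twice the area as |[1·(-4) − (-3)·3] + [(-3)·7 − 9·(-4)] + [9·3 − 1·7]| = 40, so the area is 20.
Summing gcd(|Δx|,|Δy|) over the edges gives the boundary count: gcd(4,7) + gcd(12,11) + gcd(8,4) = 1+1+4 = 6.
By Pick's theorem A = I + B/2 − 1, so I = 20 − 6/2 + 1 = 18.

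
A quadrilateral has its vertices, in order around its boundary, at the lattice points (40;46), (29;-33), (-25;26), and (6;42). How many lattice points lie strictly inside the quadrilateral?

2666

Using the shoelace formula, 2A = |[40·(-33) − 29·46] + [29·26 − (-25)·(-33)] + [(-25)·42 − 6·26] + [6·46 − 40·42]| = 5335, so the area is 5335/2.
Summing gcd(|Δx|,|Δy|) over the edges gives the boundary count: gcd(11,79) + gcd(54,59) + gcd(31,16) + gcd(34,4) = 1+1+1+2 = 5.
By Pick's theorem A = I + B/2 − 1, so I = 5335/2 − 5/2 + 1 = 2666.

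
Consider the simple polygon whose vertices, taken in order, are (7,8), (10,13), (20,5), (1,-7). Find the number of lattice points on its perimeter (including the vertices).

7

Along each edge there are gcd(|Δx|,|Δy|)+1 lattice points, so counting each shared vertex once the boundary has gcd(3,5) + gcd(10,8) + gcd(19,12) + gcd(6,15) = 1+2+1+3 = 7.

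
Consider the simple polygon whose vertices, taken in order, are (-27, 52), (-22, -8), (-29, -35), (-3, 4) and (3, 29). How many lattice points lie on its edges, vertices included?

Along each edge there are gcd(|Δx|,|Δy|)+1 lattice points, so counting each shared vertex once the boundary has gcd(5,60) + gcd(7,27) + gcd(26,39) + gcd(6,25) + gcd(30,23) = 5+1+13+1+1 = 21.

21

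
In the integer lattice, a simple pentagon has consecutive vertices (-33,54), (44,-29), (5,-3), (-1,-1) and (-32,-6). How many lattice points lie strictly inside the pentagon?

The shoelace formula gives twice the area as |((-33)·(-29) − 44·54) + (44·(-3) − 5·(-29)) + (5·(-1) − (-1)·(-3)) + ((-1)·(-6) − (-32)·(-1)) + ((-32)·54 − (-33)·(-6))| = 3366, so the area is 1683.
The number of boundary lattice points is Σ gcd(|Δx|,|Δy|) = gcd(77,83) + gcd(39,26) + gcd(6,2) + gcd(31,5) + gcd(1,60) = 1+13+2+1+1 = 18.
By Pick's theorem A = I + B/2 − 1, so I = 1683 − 18/2 + 1 = 1675.

1675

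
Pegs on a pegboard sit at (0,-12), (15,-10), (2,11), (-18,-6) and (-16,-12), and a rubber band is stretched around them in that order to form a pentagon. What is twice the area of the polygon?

Using the shoelace formula, 2A = |(0·(-10) − 15·(-12)) + (15·11 − 2·(-10)) + (2·(-6) − (-18)·11) + ((-18)·(-12) − (-16)·(-6)) + ((-16)·(-12) − 0·(-12))| = 863, so the area is 863/2.

863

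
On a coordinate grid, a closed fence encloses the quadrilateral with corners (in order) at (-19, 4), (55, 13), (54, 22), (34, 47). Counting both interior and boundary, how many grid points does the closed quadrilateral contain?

1435

The shoelace formula gives twice the area as |[(-19)·13 − 55·4] + [55·22 − 54·13] + [54·47 − 34·22] + [34·4 − (-19)·47]| = 2860, so the area is 1430.
The number of boundary lattice points is Σ gcd(|Δx|,|Δy|) = gcd(74,9) + gcd(1,9) + gcd(20,25) + gcd(53,43) = 1+1+5+1 = 8.
Pick's theorem gives I = A − B/2 + 1 = 1430 − 8/2 + 1 = 1427, so the closed region contains I + B = 1427 + 8 = 1435 lattice points.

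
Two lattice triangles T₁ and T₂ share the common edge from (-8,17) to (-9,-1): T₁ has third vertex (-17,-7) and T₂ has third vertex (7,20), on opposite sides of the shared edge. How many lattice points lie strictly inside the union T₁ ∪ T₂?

199

The union is the simple quadrilateral with vertices (-8,17), (-17,-7), (-9,-1), (7,20) in order.
By the shoelace formula, twice the signed area is |[(-8)·(-7) − (-17)·17] + [(-17)·(-1) − (-9)·(-7)] + [(-9)·20 − 7·(-1)] + [7·17 − (-8)·20]| = 405, so the area is 405/2.
The number of boundary lattice points is Σ gcd(|Δx|,|Δy|) = gcd(9,24) + gcd(8,6) + gcd(16,21) + gcd(15,3) = 3+2+1+3 = 9.
By Pick's theorem I = A − B/2 + 1 = 405/2 − 9/2 + 1 = 199.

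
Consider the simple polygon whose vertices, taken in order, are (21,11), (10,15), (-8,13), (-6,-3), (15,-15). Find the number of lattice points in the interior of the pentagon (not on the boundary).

Using the shoelace formula, 2A = |[21·15 − 10·11] + [10·13 − (-8)·15] + [(-8)·(-3) − (-6)·13] + [(-6)·(-15) − 15·(-3)] + [15·11 − 21·(-15)]| = 1172, so the area is 586.
Summing gcd(|Δx|,|Δy|) over the edges gives the boundary count: gcd(11,4) + gcd(18,2) + gcd(2,16) + gcd(21,12) + gcd(6,26) = 1+2+2+3+2 = 10.
Pick's theorem gives I = A − B/2 + 1 = 586 − 10/2 + 1 = 582.

582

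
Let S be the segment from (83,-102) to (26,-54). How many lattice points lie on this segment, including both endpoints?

4

The number of lattice points on a segment between lattice points is gcd(|Δx|,|Δy|) + 1 = gcd(57,48) + 1 = 3 + 1 = 4.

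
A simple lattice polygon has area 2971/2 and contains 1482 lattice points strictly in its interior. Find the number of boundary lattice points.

Pick's theorem gives A = I + B/2 − 1, so B = 2(A − I + 1) = 2(2971/2 − 1482 + 1) = 9.

9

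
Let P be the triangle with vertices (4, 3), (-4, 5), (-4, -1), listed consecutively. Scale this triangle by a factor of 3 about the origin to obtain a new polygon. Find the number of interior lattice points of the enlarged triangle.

199

By the shoelace formula, twice the signed area is |(4·5 − (-4)·3) + ((-4)·(-1) − (-4)·5) + ((-4)·3 − 4·(-1))| = 48, so the area is 24.
The number of boundary lattice points is Σ gcd(|Δx|,|Δy|) = gcd(8,2) + gcd(0,6) + gcd(8,4) = 2+6+4 = 12.
Scaling by 3 multiplies the area by 3² = 9 (so the new area is 216) and multiplies the boundary lattice-point count by 3, giving 36.
By Pick's theorem, the interior count of the dilated polygon is 216 − 36/2 + 1 = 199.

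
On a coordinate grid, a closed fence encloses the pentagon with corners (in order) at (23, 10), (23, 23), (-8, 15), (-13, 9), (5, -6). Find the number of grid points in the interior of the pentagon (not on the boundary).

The shoelace formula gives twice the area as |[23·23 − 23·10] + [23·15 − (-8)·23] + [(-8)·9 − (-13)·15] + [(-13)·(-6) − 5·9] + [5·10 − 23·(-6)]| = 1172, so the area is 586.
The number of boundary lattice points is Σ gcd(|Δx|,|Δy|) = gcd(0,13) + gcd(31,8) + gcd(5,6) + gcd(18,15) + gcd(18,16) = 13+1+1+3+2 = 20.
Pick's theorem gives I = A − B/2 + 1 = 586 − 20/2 + 1 = 577.

577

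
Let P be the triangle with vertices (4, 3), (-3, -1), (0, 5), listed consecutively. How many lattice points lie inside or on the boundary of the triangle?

19

Using the shoelace formula, 2A = |(4·(-1) − (-3)·3) + ((-3)·5 − 0·(-1)) + (0·3 − 4·5)| = 30, so the area is 15.
The number of boundary lattice points is Σ gcd(|Δx|,|Δy|) = gcd(7,4) + gcd(3,6) + gcd(4,2) = 1+3+2 = 6.
Pick's theorem gives I = A − B/2 + 1 = 15 − 6/2 + 1 = 13, so the closed region contains I + B = 13 + 6 = 19 lattice points.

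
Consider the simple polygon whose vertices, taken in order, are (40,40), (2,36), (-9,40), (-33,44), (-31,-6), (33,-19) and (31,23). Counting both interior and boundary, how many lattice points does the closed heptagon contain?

3360

The shoelace formula gives twice the area as |(40·36 − 2·40) + (2·40 − (-9)·36) + ((-9)·44 − (-33)·40) + ((-33)·(-6) − (-31)·44) + ((-31)·(-19) − 33·(-6)) + (33·23 − 31·(-19)) + (31·40 − 40·23)| = 6705, so the area is 3352.5.
Along each edge there are gcd(|Δx|,|Δy|)+1 lattice points, so counting each shared vertex once the boundary has gcd(38,4) + gcd(11,4) + gcd(24,4) + gcd(2,50) + gcd(64,13) + gcd(2,42) + gcd(9,17) = 2+1+4+2+1+2+1 = 13.
Pick's theorem gives I = A − B/2 + 1 = 3352.5 − 13/2 + 1 = 3347, so the closed region contains I + B = 3347 + 13 = 3360 lattice points.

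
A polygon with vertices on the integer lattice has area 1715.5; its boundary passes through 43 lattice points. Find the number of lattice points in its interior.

1695

From Pick's theorem, I = A − B/2 + 1 = 1715.5 − 43/2 + 1 = 1695.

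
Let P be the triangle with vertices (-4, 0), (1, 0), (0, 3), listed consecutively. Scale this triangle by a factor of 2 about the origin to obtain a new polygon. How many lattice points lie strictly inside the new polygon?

The shoelace formula gives twice the area as |((-4)·0 − 1·0) + (1·3 − 0·0) + (0·0 − (-4)·3)| = 15, so the area is 7.5.
Summing gcd(|Δx|,|Δy|) over the edges gives the boundary count: gcd(5,0) + gcd(1,3) + gcd(4,3) = 5+1+1 = 7.
Scaling by 2 multiplies the area by 2² = 4 (so the new area is 30) and multiplies the boundary lattice-point count by 2, giving 14.
By Pick's theorem, the interior count of the dilated polygon is 30 − 14/2 + 1 = 24.

24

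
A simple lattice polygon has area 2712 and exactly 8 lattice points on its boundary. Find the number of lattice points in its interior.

2709

From Pick's theorem, I = A − B/2 + 1 = 2712 − 8/2 + 1 = 2709.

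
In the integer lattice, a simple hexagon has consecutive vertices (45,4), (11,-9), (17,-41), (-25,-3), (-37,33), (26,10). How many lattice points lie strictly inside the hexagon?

By the shoelace formula, twice the signed area is |(45·(-9) − 11·4) + (11·(-41) − 17·(-9)) + (17·(-3) − (-25)·(-41)) + ((-25)·33 − (-37)·(-3)) + ((-37)·10 − 26·33) + (26·4 − 45·10)| = 4333, so the area is 4333/2.
The number of boundary lattice points is Σ gcd(|Δx|,|Δy|) = gcd(34,13) + gcd(6,32) + gcd(42,38) + gcd(12,36) + gcd(63,23) + gcd(19,6) = 1+2+2+12+1+1 = 19.
By Pick's theorem A = I + B/2 − 1, so I = 4333/2 − 19/2 + 1 = 2158.

2158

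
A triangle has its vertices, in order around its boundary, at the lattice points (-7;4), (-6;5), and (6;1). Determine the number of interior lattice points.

Using the shoelace formula, 2A = |((-7)·5 − (-6)·4) + ((-6)·1 − 6·5) + (6·4 − (-7)·1)| = 16, so the area is 8.
Summing gcd(|Δx|,|Δy|) over the edges gives the boundary count: gcd(1,1) + gcd(12,4) + gcd(13,3) = 1+4+1 = 6.
Pick's theorem gives I = A − B/2 + 1 = 8 − 6/2 + 1 = 6.

6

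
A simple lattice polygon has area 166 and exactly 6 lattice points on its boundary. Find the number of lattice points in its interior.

Pick's theorem A = I + B/2 − 1 rearranges to I = A − B/2 + 1 = 166 − 6/2 + 1 = 164.

164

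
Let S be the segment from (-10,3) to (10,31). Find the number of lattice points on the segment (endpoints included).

The number of lattice points on a segment between lattice points is gcd(|Δx|,|Δy|) + 1 = gcd(20,28) + 1 = 4 + 1 = 5.

5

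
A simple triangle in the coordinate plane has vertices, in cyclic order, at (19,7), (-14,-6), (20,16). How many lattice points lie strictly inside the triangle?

141

Using the shoelace formula, 2A = |[19·(-6) − (-14)·7] + [(-14)·16 − 20·(-6)] + [20·7 − 19·16]| = 284, so the area is 142.
Summing gcd(|Δx|,|Δy|) over the edges gives the boundary count: gcd(33,13) + gcd(34,22) + gcd(1,9) = 1+2+1 = 4.
Pick's theorem gives I = A − B/2 + 1 = 142 − 4/2 + 1 = 141.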